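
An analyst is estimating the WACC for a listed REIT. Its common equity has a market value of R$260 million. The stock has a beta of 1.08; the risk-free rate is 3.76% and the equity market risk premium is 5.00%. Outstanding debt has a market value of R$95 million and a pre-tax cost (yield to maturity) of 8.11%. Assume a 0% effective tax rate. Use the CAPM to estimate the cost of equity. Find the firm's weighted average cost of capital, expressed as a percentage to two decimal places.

Cost of equity via CAPM: Re = 3.76% + 1.08 × 5.0% = 9.1600%.
Total capital V = 260 + 95 = 355.
Equity: weight = 260/355 = 0.7324; cost = 9.16%.
Debt: weight = 95/355 = 0.2676; after-tax cost = 8.11% × (1 − 0%) = 8.1100%.
WACC = 0.7324 × 9.1600% + 0.2676 × 8.1100% = 8.8790%.

8.88%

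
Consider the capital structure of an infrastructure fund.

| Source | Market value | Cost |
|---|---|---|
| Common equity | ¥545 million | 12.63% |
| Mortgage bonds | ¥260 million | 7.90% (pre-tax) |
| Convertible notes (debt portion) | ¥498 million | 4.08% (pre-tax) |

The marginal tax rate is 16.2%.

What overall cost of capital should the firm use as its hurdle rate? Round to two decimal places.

7.91%

Total capital V = 545 + 260 + 498 = 1303.
Equity: weight = 545/1303 = 0.4183; cost = 12.63%.
Mortgage bonds: weight = 260/1303 = 0.1995; after-tax cost = 7.9% × (1 − 16.2%) = 6.6202%.
Convertible notes (debt portion): weight = 498/1303 = 0.3822; after-tax cost = 4.08% × (1 − 16.2%) = 3.4190%.
WACC = 0.4183 × 12.6300% + 0.1995 × 6.6202% + 0.3822 × 3.4190% = 7.9104%.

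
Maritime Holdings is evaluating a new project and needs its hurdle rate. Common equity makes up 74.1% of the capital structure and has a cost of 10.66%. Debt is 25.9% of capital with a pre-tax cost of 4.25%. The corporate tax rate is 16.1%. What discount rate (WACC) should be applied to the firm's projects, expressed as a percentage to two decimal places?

After-tax cost of debt = 4.25% × (1 − 16.1%) = 3.5657%.
WACC = 0.741 × 10.6600% + 0.259 × 3.5657% = 8.8226%.

8.82%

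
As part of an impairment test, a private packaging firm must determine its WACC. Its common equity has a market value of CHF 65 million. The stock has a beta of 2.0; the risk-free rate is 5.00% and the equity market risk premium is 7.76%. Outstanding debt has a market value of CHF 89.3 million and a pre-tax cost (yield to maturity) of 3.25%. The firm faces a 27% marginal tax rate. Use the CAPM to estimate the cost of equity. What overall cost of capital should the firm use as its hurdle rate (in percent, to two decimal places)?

10.02%

Cost of equity via CAPM: Re = 5.0% + 2.0 × 7.76% = 20.5200%.
Total capital V = 65 + 89.3 = 154.3.
Equity: weight = 65/154.3 = 0.4213; cost = 20.52%.
Debt: weight = 89.3/154.3 = 0.5787; after-tax cost = 3.25% × (1 − 27%) = 2.3725%.
WACC = 0.4213 × 20.5200% + 0.5787 × 2.3725% = 10.0173%.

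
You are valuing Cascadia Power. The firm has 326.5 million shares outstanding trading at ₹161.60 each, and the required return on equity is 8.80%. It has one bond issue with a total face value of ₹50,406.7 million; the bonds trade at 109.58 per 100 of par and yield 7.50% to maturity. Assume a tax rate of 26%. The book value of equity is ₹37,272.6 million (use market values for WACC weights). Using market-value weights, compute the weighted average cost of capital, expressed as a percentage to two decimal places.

Market value of equity E = 161.6 × 326.5m = 52762.4m. Market value of debt D = 50406.7m × 109.58/100 = 55235.66186m.
Total capital V = 52762.4 + 55235.66186 = 107998.06186.
Equity: weight = 52762.4/107998.06186 = 0.4885; cost = 8.8%.
Bonds outstanding: weight = 55235.66186/107998.06186 = 0.5115; after-tax cost = 7.5% × (1 − 26%) = 5.5500%.
WACC = 0.4885 × 8.8000% + 0.5115 × 5.5500% = 7.1378%.

7.14%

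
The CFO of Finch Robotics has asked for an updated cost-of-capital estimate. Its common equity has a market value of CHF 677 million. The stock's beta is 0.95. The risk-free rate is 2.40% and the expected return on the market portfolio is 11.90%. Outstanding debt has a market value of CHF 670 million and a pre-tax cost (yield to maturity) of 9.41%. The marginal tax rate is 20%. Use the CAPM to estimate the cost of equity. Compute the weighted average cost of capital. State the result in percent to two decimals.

9.49%

Market risk premium = 11.9% − 2.4% = 9.5%.
Cost of equity via CAPM: Re = 2.4% + 0.95 × 9.5% = 11.4250%.
Total capital V = 677 + 670 = 1347.
Equity: weight = 677/1347 = 0.5026; cost = 11.425%.
Debt: weight = 670/1347 = 0.4974; after-tax cost = 9.41% × (1 − 20%) = 7.5280%.
WACC = 0.5026 × 11.4250% + 0.4974 × 7.5280% = 9.4866%.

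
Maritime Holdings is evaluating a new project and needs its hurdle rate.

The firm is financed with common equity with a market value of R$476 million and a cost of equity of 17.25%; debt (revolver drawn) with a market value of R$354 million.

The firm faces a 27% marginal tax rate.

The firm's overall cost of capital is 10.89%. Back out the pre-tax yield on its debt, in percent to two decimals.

Total capital V = 476 + 354 = 830.
Equity weight = 476/830 = 0.5735.
Revolver drawn weight = 354/830 = 0.4265.
Equity contribution = 0.5735 × 17.25% = 9.8928%.
Remaining for debt = 10.89% − 9.8928% = 0.9972%.
Rd × (1 − 27%) × 0.4265 = 0.9972%  ⇒  Rd = 3.2029%.

3.20%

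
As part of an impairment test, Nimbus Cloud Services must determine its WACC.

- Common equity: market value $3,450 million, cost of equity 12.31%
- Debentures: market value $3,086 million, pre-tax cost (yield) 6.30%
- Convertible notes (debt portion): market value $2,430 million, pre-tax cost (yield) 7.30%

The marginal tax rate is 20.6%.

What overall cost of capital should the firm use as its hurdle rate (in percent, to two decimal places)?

8.03%

Total capital V = 3450 + 3086 + 2430 = 8966.
Equity: weight = 3450/8966 = 0.3848; cost = 12.31%.
Debentures: weight = 3086/8966 = 0.3442; after-tax cost = 6.3% × (1 − 20.6%) = 5.0022%.
Convertible notes (debt portion): weight = 2430/8966 = 0.2710; after-tax cost = 7.3% × (1 − 20.6%) = 5.7962%.
WACC = 0.3848 × 12.3100% + 0.3442 × 5.0022% + 0.2710 × 5.7962% = 8.0293%.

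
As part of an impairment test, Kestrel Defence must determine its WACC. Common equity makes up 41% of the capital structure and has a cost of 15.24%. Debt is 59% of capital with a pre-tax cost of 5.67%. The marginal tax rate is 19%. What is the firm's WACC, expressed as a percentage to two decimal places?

After-tax cost of debt = 5.67% × (1 − 19%) = 4.5927%.
WACC = 0.410 × 15.2400% + 0.590 × 4.5927% = 8.9581%.

8.96%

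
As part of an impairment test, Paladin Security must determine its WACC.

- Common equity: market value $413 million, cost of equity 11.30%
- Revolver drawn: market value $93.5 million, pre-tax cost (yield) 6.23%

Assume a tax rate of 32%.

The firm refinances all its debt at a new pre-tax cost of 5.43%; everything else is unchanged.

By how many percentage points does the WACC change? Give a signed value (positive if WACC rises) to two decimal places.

-0.10 pp

Current WACC:
Total capital V = 413 + 93.5 = 506.5.
Equity: weight = 413/506.5 = 0.8154; cost = 11.3%.
Revolver drawn: weight = 93.5/506.5 = 0.1846; after-tax cost = 6.23% × (1 − 32%) = 4.2364%.
WACC = 0.8154 × 11.3000% + 0.1846 × 4.2364% = 9.9961%.
After the change:
Total capital V = 413 + 93.5 = 506.5.
Equity: weight = 413/506.5 = 0.8154; cost = 11.3%.
Revolver drawn: weight = 93.5/506.5 = 0.1846; after-tax cost = 5.43% × (1 − 32%) = 3.6924%.
WACC = 0.8154 × 11.3000% + 0.1846 × 3.6924% = 9.8956%.
Change in WACC = 9.8956% − 9.9961% = -0.1004 pp.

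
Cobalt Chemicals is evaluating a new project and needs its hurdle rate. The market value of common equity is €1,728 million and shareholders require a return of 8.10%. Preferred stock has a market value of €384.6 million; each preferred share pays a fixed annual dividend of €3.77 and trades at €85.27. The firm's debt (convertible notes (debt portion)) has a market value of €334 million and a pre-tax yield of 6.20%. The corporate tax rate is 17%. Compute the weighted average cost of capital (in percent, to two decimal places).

Cost of preferred: Rp = 3.77 / 85.27 = 4.4213%.
Total capital V = 1728 + 384.6 + 334 = 2446.6.
Equity: weight = 1728/2446.6 = 0.7063; cost = 8.1%.
Preferred: weight = 384.6/2446.6 = 0.1572; cost = 4.4213%.
Convertible notes (debt portion): weight = 334/2446.6 = 0.1365; after-tax cost = 6.2% × (1 − 17%) = 5.1460%.
WACC = 0.7063 × 8.1000% + 0.1572 × 4.4213% + 0.1365 × 5.1460% = 7.1184%.

7.12%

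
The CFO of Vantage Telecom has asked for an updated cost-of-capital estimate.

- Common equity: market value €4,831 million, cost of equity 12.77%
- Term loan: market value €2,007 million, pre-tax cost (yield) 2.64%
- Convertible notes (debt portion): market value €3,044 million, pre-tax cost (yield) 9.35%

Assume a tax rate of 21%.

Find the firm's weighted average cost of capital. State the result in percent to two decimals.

8.94%

Total capital V = 4831 + 2007 + 3044 = 9882.
Equity: weight = 4831/9882 = 0.4889; cost = 12.77%.
Term loan: weight = 2007/9882 = 0.2031; after-tax cost = 2.64% × (1 − 21%) = 2.0856%.
Convertible notes (debt portion): weight = 3044/9882 = 0.3080; after-tax cost = 9.35% × (1 − 21%) = 7.3865%.
WACC = 0.4889 × 12.7700% + 0.2031 × 2.0856% + 0.3080 × 7.3865% = 8.9417%.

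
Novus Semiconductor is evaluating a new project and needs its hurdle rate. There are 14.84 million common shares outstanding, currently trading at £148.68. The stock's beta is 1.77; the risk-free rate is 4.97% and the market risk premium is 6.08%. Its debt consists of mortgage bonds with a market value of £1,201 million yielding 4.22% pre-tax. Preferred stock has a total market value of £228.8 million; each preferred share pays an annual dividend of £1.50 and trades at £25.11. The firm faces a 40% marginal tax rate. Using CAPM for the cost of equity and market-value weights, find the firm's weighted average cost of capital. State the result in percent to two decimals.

10.76%

Cost of equity via CAPM: Re = 4.97% + 1.77 × 6.08% = 15.7316%.
Cost of preferred: Rp = 1.5 / 25.11 = 5.9737%.
Market value of equity E = 148.68 × 14.84m = 2206.4112m.
Total capital V = 2206.4112 + 228.8 + 1201 = 3636.2112.
Equity: weight = 2206.4112/3636.2112 = 0.6068; cost = 15.7316%.
Preferred: weight = 228.8/3636.2112 = 0.0629; cost = 5.9737%.
Mortgage bonds: weight = 1201/3636.2112 = 0.3303; after-tax cost = 4.22% × (1 − 40%) = 2.5320%.
WACC = 0.6068 × 15.7316% + 0.0629 × 5.9737% + 0.3303 × 2.5320% = 10.7579%.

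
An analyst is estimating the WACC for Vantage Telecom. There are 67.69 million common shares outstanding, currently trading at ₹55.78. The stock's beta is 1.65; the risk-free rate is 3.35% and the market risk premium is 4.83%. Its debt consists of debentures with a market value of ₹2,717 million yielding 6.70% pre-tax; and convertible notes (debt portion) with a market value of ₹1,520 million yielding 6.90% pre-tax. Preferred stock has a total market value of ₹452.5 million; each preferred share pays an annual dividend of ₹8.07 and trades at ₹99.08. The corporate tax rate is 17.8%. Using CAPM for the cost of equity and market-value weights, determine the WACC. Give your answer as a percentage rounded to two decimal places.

Cost of equity via CAPM: Re = 3.35% + 1.65 × 4.83% = 11.3195%.
Cost of preferred: Rp = 8.07 / 99.08 = 8.1449%.
Market value of equity E = 55.78 × 67.69m = 3775.7482m.
Total capital V = 3775.7482 + 452.5 + 2717 + 1520 = 8465.2482.
Equity: weight = 3775.7482/8465.2482 = 0.4460; cost = 11.3195%.
Preferred: weight = 452.5/8465.2482 = 0.0535; cost = 8.1449%.
Debentures: weight = 2717/8465.2482 = 0.3210; after-tax cost = 6.7% × (1 − 17.8%) = 5.5074%.
Convertible notes (debt portion): weight = 1520/8465.2482 = 0.1796; after-tax cost = 6.9% × (1 − 17.8%) = 5.6718%.
WACC = 0.4460 × 11.3195% + 0.0535 × 8.1449% + 0.3210 × 5.5074% + 0.1796 × 5.6718% = 8.2703%.

8.27%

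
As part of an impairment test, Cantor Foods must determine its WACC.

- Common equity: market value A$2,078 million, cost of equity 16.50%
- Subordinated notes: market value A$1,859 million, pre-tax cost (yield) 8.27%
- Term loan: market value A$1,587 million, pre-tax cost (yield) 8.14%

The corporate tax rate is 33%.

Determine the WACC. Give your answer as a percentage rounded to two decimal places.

9.64%

Total capital V = 2078 + 1859 + 1587 = 5524.
Equity: weight = 2078/5524 = 0.3762; cost = 16.5%.
Subordinated notes: weight = 1859/5524 = 0.3365; after-tax cost = 8.27% × (1 − 33%) = 5.5409%.
Term loan: weight = 1587/5524 = 0.2873; after-tax cost = 8.14% × (1 − 33%) = 5.4538%.
WACC = 0.3762 × 16.5000% + 0.3365 × 5.5409% + 0.2873 × 5.4538% = 9.6384%.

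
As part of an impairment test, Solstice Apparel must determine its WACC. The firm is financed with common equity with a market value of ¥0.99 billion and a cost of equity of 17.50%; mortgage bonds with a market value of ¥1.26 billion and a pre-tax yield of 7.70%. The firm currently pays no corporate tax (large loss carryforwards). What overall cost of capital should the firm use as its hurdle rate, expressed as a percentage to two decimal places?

12.01%

Total capital V = 0.99 + 1.26 = 2.25.
Equity: weight = 0.99/2.25 = 0.4400; cost = 17.5%.
Mortgage bonds: weight = 1.26/2.25 = 0.5600; after-tax cost = 7.7% × (1 − 0%) = 7.7000%.
WACC = 0.4400 × 17.5000% + 0.5600 × 7.7000% = 12.0120%.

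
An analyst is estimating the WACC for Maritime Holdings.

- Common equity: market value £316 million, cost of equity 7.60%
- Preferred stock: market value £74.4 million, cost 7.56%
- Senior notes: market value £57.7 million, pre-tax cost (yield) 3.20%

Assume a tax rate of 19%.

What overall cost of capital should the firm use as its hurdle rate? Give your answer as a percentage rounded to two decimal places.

Total capital V = 316 + 74.4 + 57.7 = 448.1.
Equity: weight = 316/448.1 = 0.7052; cost = 7.6%.
Preferred: weight = 74.4/448.1 = 0.1660; cost = 7.56%.
Senior notes: weight = 57.7/448.1 = 0.1288; after-tax cost = 3.2% × (1 − 19%) = 2.5920%.
WACC = 0.7052 × 7.6000% + 0.1660 × 7.5600% + 0.1288 × 2.5920% = 6.9485%.

6.95%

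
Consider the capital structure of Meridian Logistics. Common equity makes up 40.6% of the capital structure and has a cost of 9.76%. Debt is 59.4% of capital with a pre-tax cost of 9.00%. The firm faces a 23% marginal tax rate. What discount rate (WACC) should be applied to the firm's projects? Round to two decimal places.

After-tax cost of debt = 9% × (1 − 23%) = 6.9300%.
WACC = 0.406 × 9.7600% + 0.594 × 6.9300% = 8.0790%.

8.08%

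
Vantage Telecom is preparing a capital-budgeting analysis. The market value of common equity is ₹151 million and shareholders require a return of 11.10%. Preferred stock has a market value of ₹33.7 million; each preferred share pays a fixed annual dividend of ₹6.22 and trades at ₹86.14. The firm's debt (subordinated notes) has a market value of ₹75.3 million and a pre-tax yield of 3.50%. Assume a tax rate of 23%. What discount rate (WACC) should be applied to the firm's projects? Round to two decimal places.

Cost of preferred: Rp = 6.22 / 86.14 = 7.2208%.
Total capital V = 151 + 33.7 + 75.3 = 260.
Equity: weight = 151/260 = 0.5808; cost = 11.1%.
Preferred: weight = 33.7/260 = 0.1296; cost = 7.2208%.
Subordinated notes: weight = 75.3/260 = 0.2896; after-tax cost = 3.5% × (1 − 23%) = 2.6950%.
WACC = 0.5808 × 11.1000% + 0.1296 × 7.2208% + 0.2896 × 2.6950% = 8.1630%.

8.16%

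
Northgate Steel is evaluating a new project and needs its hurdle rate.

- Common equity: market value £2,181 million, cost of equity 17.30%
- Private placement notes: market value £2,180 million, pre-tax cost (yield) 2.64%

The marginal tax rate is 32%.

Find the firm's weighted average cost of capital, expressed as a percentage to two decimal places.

Total capital V = 2181 + 2180 = 4361.
Equity: weight = 2181/4361 = 0.5001; cost = 17.3%.
Private placement notes: weight = 2180/4361 = 0.4999; after-tax cost = 2.64% × (1 − 32%) = 1.7952%.
WACC = 0.5001 × 17.3000% + 0.4999 × 1.7952% = 9.5494%.

9.55%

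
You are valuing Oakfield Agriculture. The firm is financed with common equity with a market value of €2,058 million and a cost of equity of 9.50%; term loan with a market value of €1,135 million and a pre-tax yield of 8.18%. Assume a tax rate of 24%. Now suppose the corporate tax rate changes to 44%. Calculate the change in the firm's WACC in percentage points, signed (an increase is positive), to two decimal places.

-0.58 pp

Current WACC:
Total capital V = 2058 + 1135 = 3193.
Equity: weight = 2058/3193 = 0.6445; cost = 9.5%.
Term loan: weight = 1135/3193 = 0.3555; after-tax cost = 8.18% × (1 − 24%) = 6.2168%.
WACC = 0.6445 × 9.5000% + 0.3555 × 6.2168% = 8.3329%.
After the change:
Total capital V = 2058 + 1135 = 3193.
Equity: weight = 2058/3193 = 0.6445; cost = 9.5%.
Term loan: weight = 1135/3193 = 0.3555; after-tax cost = 8.18% × (1 − 44%) = 4.5808%.
WACC = 0.6445 × 9.5000% + 0.3555 × 4.5808% = 7.7514%.
Change in WACC = 7.7514% − 8.3329% = -0.5815 pp.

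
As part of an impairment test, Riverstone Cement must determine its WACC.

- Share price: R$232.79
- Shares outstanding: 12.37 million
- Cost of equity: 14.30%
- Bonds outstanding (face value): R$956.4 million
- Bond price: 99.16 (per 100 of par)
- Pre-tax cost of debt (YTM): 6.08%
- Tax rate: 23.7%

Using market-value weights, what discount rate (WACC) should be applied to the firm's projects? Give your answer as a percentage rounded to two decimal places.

11.91%

Market value of equity E = 232.79 × 12.37m = 2879.6123m. Market value of debt D = 956.4m × 99.16/100 = 948.36624m.
Total capital V = 2879.6123 + 948.36624 = 3827.97854.
Equity: weight = 2879.6123/3827.97854 = 0.7523; cost = 14.3%.
Bonds outstanding: weight = 948.36624/3827.97854 = 0.2477; after-tax cost = 6.08% × (1 − 23.7%) = 4.6390%.
WACC = 0.7523 × 14.3000% + 0.2477 × 4.6390% = 11.9065%.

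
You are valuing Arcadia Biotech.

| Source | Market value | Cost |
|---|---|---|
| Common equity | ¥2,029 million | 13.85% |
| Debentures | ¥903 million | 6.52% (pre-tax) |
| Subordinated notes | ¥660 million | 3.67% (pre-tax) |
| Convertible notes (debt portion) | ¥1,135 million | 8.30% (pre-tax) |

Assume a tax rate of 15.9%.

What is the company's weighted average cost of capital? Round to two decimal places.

Total capital V = 2029 + 903 + 660 + 1135 = 4727.
Equity: weight = 2029/4727 = 0.4292; cost = 13.85%.
Debentures: weight = 903/4727 = 0.1910; after-tax cost = 6.52% × (1 − 15.9%) = 5.4833%.
Subordinated notes: weight = 660/4727 = 0.1396; after-tax cost = 3.67% × (1 − 15.9%) = 3.0865%.
Convertible notes (debt portion): weight = 1135/4727 = 0.2401; after-tax cost = 8.3% × (1 − 15.9%) = 6.9803%.
WACC = 0.4292 × 13.8500% + 0.1910 × 5.4833% + 0.1396 × 3.0865% + 0.2401 × 6.9803% = 9.0994%.

9.10%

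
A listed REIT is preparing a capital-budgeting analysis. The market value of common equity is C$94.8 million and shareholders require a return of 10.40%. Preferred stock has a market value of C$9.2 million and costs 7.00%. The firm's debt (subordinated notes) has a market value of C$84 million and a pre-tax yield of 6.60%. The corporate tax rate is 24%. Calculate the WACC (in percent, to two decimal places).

Total capital V = 94.8 + 9.2 + 84 = 188.
Equity: weight = 94.8/188 = 0.5043; cost = 10.4%.
Preferred: weight = 9.2/188 = 0.0489; cost = 7%.
Subordinated notes: weight = 84/188 = 0.4468; after-tax cost = 6.6% × (1 − 24%) = 5.0160%.
WACC = 0.5043 × 10.4000% + 0.0489 × 7.0000% + 0.4468 × 5.0160% = 7.8280%.

7.83%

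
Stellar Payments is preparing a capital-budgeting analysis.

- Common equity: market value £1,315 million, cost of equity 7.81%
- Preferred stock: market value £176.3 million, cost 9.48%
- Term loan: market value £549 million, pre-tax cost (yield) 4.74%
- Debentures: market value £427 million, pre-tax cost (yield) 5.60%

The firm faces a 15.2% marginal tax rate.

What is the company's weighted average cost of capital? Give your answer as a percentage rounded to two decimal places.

6.56%

Total capital V = 1315 + 176.3 + 549 + 427 = 2467.3.
Equity: weight = 1315/2467.3 = 0.5330; cost = 7.81%.
Preferred: weight = 176.3/2467.3 = 0.0715; cost = 9.48%.
Term loan: weight = 549/2467.3 = 0.2225; after-tax cost = 4.74% × (1 − 15.2%) = 4.0195%.
Debentures: weight = 427/2467.3 = 0.1731; after-tax cost = 5.6% × (1 − 15.2%) = 4.7488%.
WACC = 0.5330 × 7.8100% + 0.0715 × 9.4800% + 0.2225 × 4.0195% + 0.1731 × 4.7488% = 6.5561%.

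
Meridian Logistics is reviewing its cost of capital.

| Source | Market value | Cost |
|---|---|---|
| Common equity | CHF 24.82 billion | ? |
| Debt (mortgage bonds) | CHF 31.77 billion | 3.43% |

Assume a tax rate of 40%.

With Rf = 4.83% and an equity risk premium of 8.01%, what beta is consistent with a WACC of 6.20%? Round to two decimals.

0.83

Total capital V = 24.82 + 31.77 = 56.59.
Equity weight = 24.82/56.59 = 0.4386.
Mortgage bonds weight = 31.77/56.59 = 0.5614.
Debt contribution = 0.5614 × 3.43% × (1 − 40%) = 1.1554%.
Required equity contribution = 6.2% − 1.1554% = 5.0446%  ⇒  Re = 11.5018%.
CAPM: 11.5018% = 4.83% + β × 8.01%  ⇒  β = 0.8329.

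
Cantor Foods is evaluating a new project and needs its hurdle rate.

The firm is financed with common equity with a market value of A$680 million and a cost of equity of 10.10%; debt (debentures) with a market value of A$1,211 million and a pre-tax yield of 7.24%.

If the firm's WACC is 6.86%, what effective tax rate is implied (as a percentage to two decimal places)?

30.38%

Total capital V = 680 + 1211 = 1891.
Equity weight = 680/1891 = 0.3596.
Debentures weight = 1211/1891 = 0.6404.
Equity contribution = 0.3596 × 10.1% = 3.6319%.
Debt contribution must be 6.86% − 3.6319% = 3.2281%.
0.6404 × 7.24% × (1 − T) = 3.2281%  ⇒  (1 − T) = 0.6962.
T = 30.3774%.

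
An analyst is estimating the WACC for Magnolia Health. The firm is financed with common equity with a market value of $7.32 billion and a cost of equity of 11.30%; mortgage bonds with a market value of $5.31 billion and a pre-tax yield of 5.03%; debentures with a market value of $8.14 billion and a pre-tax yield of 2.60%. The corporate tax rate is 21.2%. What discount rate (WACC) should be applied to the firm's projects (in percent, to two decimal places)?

Total capital V = 7.32 + 5.31 + 8.14 = 20.77.
Equity: weight = 7.32/20.77 = 0.3524; cost = 11.3%.
Mortgage bonds: weight = 5.31/20.77 = 0.2557; after-tax cost = 5.03% × (1 − 21.2%) = 3.9636%.
Debentures: weight = 8.14/20.77 = 0.3919; after-tax cost = 2.6% × (1 − 21.2%) = 2.0488%.
WACC = 0.3524 × 11.3000% + 0.2557 × 3.9636% + 0.3919 × 2.0488% = 5.7988%.

5.80%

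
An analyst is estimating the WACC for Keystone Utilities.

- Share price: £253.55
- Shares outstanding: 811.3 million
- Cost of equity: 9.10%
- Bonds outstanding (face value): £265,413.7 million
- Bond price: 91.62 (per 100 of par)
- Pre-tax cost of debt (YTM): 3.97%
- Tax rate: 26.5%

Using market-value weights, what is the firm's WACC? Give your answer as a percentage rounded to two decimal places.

5.75%

Market value of equity E = 253.55 × 811.3m = 205705.115m. Market value of debt D = 265413.7m × 91.62/100 = 243172.03194m.
Total capital V = 205705.115 + 243172.03194 = 448877.14694.
Equity: weight = 205705.115/448877.14694 = 0.4583; cost = 9.1%.
Bonds outstanding: weight = 243172.03194/448877.14694 = 0.5417; after-tax cost = 3.97% × (1 − 26.5%) = 2.9180%.
WACC = 0.4583 × 9.1000% + 0.5417 × 2.9180% = 5.7510%.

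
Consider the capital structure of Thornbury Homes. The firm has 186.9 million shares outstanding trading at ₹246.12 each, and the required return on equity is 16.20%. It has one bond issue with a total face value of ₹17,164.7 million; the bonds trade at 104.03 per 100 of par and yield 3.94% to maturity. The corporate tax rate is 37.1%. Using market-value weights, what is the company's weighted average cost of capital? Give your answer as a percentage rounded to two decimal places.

12.36%

Market value of equity E = 246.12 × 186.9m = 45999.828m. Market value of debt D = 17164.7m × 104.03/100 = 17856.43741m.
Total capital V = 45999.828 + 17856.43741 = 63856.26541.
Equity: weight = 45999.828/63856.26541 = 0.7204; cost = 16.2%.
Bonds outstanding: weight = 17856.43741/63856.26541 = 0.2796; after-tax cost = 3.94% × (1 − 37.1%) = 2.4783%.
WACC = 0.7204 × 16.2000% + 0.2796 × 2.4783% = 12.3629%.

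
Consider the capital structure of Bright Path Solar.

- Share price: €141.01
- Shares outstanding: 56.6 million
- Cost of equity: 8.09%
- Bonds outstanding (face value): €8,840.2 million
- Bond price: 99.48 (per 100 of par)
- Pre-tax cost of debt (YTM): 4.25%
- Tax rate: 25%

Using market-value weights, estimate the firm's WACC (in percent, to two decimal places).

5.52%

Market value of equity E = 141.01 × 56.6m = 7981.166m. Market value of debt D = 8840.2m × 99.48/100 = 8794.23096m.
Total capital V = 7981.166 + 8794.23096 = 16775.39696.
Equity: weight = 7981.166/16775.39696 = 0.4758; cost = 8.09%.
Bonds outstanding: weight = 8794.23096/16775.39696 = 0.5242; after-tax cost = 4.25% × (1 − 25%) = 3.1875%.
WACC = 0.4758 × 8.0900% + 0.5242 × 3.1875% = 5.5199%.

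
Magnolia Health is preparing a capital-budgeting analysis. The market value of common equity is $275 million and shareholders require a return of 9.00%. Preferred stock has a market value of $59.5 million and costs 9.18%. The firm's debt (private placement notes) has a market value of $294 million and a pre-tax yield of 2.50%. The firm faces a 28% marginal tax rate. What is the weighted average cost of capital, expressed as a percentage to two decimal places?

Total capital V = 275 + 59.5 + 294 = 628.5.
Equity: weight = 275/628.5 = 0.4375; cost = 9%.
Preferred: weight = 59.5/628.5 = 0.0947; cost = 9.18%.
Private placement notes: weight = 294/628.5 = 0.4678; after-tax cost = 2.5% × (1 − 28%) = 1.8000%.
WACC = 0.4375 × 9.0000% + 0.0947 × 9.1800% + 0.4678 × 1.8000% = 5.6490%.

5.65%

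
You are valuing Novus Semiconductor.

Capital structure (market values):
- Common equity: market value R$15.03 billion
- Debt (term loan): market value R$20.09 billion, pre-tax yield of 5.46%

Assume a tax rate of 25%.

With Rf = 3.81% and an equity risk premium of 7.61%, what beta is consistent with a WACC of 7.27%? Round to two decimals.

1.01

Total capital V = 15.03 + 20.09 = 35.12.
Equity weight = 15.03/35.12 = 0.4280.
Term loan weight = 20.09/35.12 = 0.5720.
Debt contribution = 0.5720 × 5.46% × (1 − 25%) = 2.3425%.
Required equity contribution = 7.27% − 2.3425% = 4.9275%  ⇒  Re = 11.5139%.
CAPM: 11.5139% = 3.81% + β × 7.61%  ⇒  β = 1.0123.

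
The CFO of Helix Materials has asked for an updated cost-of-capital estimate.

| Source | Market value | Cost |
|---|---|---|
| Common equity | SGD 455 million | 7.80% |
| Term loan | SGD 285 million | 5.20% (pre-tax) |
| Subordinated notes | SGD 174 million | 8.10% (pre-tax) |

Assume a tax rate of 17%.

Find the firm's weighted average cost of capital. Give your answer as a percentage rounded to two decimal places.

6.51%

Total capital V = 455 + 285 + 174 = 914.
Equity: weight = 455/914 = 0.4978; cost = 7.8%.
Term loan: weight = 285/914 = 0.3118; after-tax cost = 5.2% × (1 − 17%) = 4.3160%.
Subordinated notes: weight = 174/914 = 0.1904; after-tax cost = 8.1% × (1 − 17%) = 6.7230%.
WACC = 0.4978 × 7.8000% + 0.3118 × 4.3160% + 0.1904 × 6.7230% = 6.5086%.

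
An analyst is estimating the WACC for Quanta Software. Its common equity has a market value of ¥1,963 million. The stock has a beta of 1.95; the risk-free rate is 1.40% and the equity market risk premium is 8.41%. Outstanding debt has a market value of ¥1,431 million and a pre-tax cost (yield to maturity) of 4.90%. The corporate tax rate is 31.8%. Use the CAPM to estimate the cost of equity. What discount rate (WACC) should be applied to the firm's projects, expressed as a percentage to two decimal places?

Cost of equity via CAPM: Re = 1.4% + 1.95 × 8.41% = 17.7995%.
Total capital V = 1963 + 1431 = 3394.
Equity: weight = 1963/3394 = 0.5784; cost = 17.7995%.
Debt: weight = 1431/3394 = 0.4216; after-tax cost = 4.9% × (1 − 31.8%) = 3.3418%.
WACC = 0.5784 × 17.7995% + 0.4216 × 3.3418% = 11.7038%.

11.70%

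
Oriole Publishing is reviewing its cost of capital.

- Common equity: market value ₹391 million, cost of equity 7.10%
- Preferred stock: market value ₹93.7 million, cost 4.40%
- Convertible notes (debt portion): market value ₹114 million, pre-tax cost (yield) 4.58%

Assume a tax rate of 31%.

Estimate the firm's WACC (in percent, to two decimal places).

Total capital V = 391 + 93.7 + 114 = 598.7.
Equity: weight = 391/598.7 = 0.6531; cost = 7.1%.
Preferred: weight = 93.7/598.7 = 0.1565; cost = 4.4%.
Convertible notes (debt portion): weight = 114/598.7 = 0.1904; after-tax cost = 4.58% × (1 − 31%) = 3.1602%.
WACC = 0.6531 × 7.1000% + 0.1565 × 4.4000% + 0.1904 × 3.1602% = 5.9272%.

5.93%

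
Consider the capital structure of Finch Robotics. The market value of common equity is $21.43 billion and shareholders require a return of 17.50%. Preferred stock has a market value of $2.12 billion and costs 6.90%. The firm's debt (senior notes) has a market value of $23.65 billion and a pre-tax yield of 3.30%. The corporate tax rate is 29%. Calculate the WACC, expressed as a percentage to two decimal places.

9.43%

Total capital V = 21.43 + 2.12 + 23.65 = 47.2.
Equity: weight = 21.43/47.2 = 0.4540; cost = 17.5%.
Preferred: weight = 2.12/47.2 = 0.0449; cost = 6.9%.
Senior notes: weight = 23.65/47.2 = 0.5011; after-tax cost = 3.3% × (1 − 29%) = 2.3430%.
WACC = 0.4540 × 17.5000% + 0.0449 × 6.9000% + 0.5011 × 2.3430% = 9.4293%.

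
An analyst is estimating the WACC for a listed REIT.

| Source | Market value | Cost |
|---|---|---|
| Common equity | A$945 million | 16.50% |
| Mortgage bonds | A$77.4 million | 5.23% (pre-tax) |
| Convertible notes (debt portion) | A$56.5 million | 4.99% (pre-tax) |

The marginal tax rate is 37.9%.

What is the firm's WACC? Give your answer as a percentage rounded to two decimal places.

14.85%

Total capital V = 945 + 77.4 + 56.5 = 1078.9.
Equity: weight = 945/1078.9 = 0.8759; cost = 16.5%.
Mortgage bonds: weight = 77.4/1078.9 = 0.0717; after-tax cost = 5.23% × (1 − 37.9%) = 3.2478%.
Convertible notes (debt portion): weight = 56.5/1078.9 = 0.0524; after-tax cost = 4.99% × (1 − 37.9%) = 3.0988%.
WACC = 0.8759 × 16.5000% + 0.0717 × 3.2478% + 0.0524 × 3.0988% = 14.8475%.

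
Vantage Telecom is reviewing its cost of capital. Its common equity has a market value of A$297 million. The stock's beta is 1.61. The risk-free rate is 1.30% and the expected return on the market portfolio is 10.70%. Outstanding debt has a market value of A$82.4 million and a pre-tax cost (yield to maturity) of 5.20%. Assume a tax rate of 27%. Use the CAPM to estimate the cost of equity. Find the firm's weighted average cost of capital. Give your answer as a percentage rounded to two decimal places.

13.69%

Market risk premium = 10.7% − 1.3% = 9.4%.
Cost of equity via CAPM: Re = 1.3% + 1.61 × 9.4% = 16.4340%.
Total capital V = 297 + 82.4 = 379.4.
Equity: weight = 297/379.4 = 0.7828; cost = 16.434%.
Debt: weight = 82.4/379.4 = 0.2172; after-tax cost = 5.2% × (1 − 27%) = 3.7960%.
WACC = 0.7828 × 16.4340% + 0.2172 × 3.7960% = 13.6892%.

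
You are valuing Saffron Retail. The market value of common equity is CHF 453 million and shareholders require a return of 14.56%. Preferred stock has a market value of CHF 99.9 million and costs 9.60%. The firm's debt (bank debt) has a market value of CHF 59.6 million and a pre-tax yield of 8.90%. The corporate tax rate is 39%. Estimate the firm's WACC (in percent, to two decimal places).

Total capital V = 453 + 99.9 + 59.6 = 612.5.
Equity: weight = 453/612.5 = 0.7396; cost = 14.56%.
Preferred: weight = 99.9/612.5 = 0.1631; cost = 9.6%.
Bank debt: weight = 59.6/612.5 = 0.0973; after-tax cost = 8.9% × (1 − 39%) = 5.4290%.
WACC = 0.7396 × 14.5600% + 0.1631 × 9.6000% + 0.0973 × 5.4290% = 12.8625%.

12.86%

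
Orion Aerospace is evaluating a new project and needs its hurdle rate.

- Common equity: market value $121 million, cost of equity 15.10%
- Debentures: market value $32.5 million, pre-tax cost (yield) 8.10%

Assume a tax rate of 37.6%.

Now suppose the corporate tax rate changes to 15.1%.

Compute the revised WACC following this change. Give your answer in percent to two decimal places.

13.36%

After the change:
Total capital V = 121 + 32.5 = 153.5.
Equity: weight = 121/153.5 = 0.7883; cost = 15.1%.
Debentures: weight = 32.5/153.5 = 0.2117; after-tax cost = 8.1% × (1 − 15.1%) = 6.8769%.
WACC = 0.7883 × 15.1000% + 0.2117 × 6.8769% = 13.3590%.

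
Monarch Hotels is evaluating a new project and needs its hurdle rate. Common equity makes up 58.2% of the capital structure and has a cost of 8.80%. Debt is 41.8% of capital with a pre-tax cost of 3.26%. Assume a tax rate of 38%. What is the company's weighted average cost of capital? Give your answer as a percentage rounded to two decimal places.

After-tax cost of debt = 3.26% × (1 − 38%) = 2.0212%.
WACC = 0.582 × 8.8000% + 0.418 × 2.0212% = 5.9665%.

5.97%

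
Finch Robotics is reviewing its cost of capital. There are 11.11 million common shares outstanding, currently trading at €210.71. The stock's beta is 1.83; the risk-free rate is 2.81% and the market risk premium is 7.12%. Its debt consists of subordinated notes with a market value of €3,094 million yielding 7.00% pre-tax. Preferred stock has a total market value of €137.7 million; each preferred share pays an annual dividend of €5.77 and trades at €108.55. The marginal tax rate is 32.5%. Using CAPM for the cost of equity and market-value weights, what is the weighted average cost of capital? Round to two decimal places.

9.41%

Cost of equity via CAPM: Re = 2.81% + 1.83 × 7.12% = 15.8396%.
Cost of preferred: Rp = 5.77 / 108.55 = 5.3155%.
Market value of equity E = 210.71 × 11.11m = 2340.9881m.
Total capital V = 2340.9881 + 137.7 + 3094 = 5572.6881.
Equity: weight = 2340.9881/5572.6881 = 0.4201; cost = 15.8396%.
Preferred: weight = 137.7/5572.6881 = 0.0247; cost = 5.3155%.
Subordinated notes: weight = 3094/5572.6881 = 0.5552; after-tax cost = 7% × (1 − 32.5%) = 4.7250%.
WACC = 0.4201 × 15.8396% + 0.0247 × 5.3155% + 0.5552 × 4.7250% = 9.4086%.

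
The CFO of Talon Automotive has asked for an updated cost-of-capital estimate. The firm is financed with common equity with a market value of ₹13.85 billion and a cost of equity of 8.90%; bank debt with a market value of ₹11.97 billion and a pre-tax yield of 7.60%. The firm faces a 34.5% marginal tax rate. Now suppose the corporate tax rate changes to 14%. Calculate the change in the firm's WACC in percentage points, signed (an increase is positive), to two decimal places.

+0.72 pp

Current WACC:
Total capital V = 13.85 + 11.97 = 25.82.
Equity: weight = 13.85/25.82 = 0.5364; cost = 8.9%.
Bank debt: weight = 11.97/25.82 = 0.4636; after-tax cost = 7.6% × (1 − 34.5%) = 4.9780%.
WACC = 0.5364 × 8.9000% + 0.4636 × 4.9780% = 7.0818%.
After the change:
Total capital V = 13.85 + 11.97 = 25.82.
Equity: weight = 13.85/25.82 = 0.5364; cost = 8.9%.
Bank debt: weight = 11.97/25.82 = 0.4636; after-tax cost = 7.6% × (1 − 14%) = 6.5360%.
WACC = 0.5364 × 8.9000% + 0.4636 × 6.5360% = 7.8041%.
Change in WACC = 7.8041% − 7.0818% = 0.7223 pp.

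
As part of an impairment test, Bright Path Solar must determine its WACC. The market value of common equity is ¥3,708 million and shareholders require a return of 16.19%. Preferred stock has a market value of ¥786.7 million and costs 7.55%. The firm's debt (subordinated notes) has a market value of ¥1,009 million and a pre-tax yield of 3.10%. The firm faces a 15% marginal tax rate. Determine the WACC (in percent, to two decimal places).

Total capital V = 3708 + 786.7 + 1009 = 5503.7.
Equity: weight = 3708/5503.7 = 0.6737; cost = 16.19%.
Preferred: weight = 786.7/5503.7 = 0.1429; cost = 7.55%.
Subordinated notes: weight = 1009/5503.7 = 0.1833; after-tax cost = 3.1% × (1 − 15%) = 2.6350%.
WACC = 0.6737 × 16.1900% + 0.1429 × 7.5500% + 0.1833 × 2.6350% = 12.4699%.

12.47%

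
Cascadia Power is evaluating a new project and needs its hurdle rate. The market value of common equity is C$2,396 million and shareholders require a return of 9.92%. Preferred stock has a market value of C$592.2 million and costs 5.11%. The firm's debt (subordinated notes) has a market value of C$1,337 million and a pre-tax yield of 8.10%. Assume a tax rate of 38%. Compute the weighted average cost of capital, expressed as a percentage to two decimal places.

Total capital V = 2396 + 592.2 + 1337 = 4325.2.
Equity: weight = 2396/4325.2 = 0.5540; cost = 9.92%.
Preferred: weight = 592.2/4325.2 = 0.1369; cost = 5.11%.
Subordinated notes: weight = 1337/4325.2 = 0.3091; after-tax cost = 8.1% × (1 − 38%) = 5.0220%.
WACC = 0.5540 × 9.9200% + 0.1369 × 5.1100% + 0.3091 × 5.0220% = 7.7474%.

7.75%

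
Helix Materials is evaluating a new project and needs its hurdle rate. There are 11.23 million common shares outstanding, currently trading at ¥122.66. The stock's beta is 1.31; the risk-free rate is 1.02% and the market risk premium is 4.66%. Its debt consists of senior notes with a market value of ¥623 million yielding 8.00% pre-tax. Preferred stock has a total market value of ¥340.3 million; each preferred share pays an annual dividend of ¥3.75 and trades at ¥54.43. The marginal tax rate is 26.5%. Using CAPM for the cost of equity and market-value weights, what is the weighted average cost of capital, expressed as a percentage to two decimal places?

6.76%

Cost of equity via CAPM: Re = 1.02% + 1.31 × 4.66% = 7.1246%.
Cost of preferred: Rp = 3.75 / 54.43 = 6.8896%.
Market value of equity E = 122.66 × 11.23m = 1377.4718m.
Total capital V = 1377.4718 + 340.3 + 623 = 2340.7718.
Equity: weight = 1377.4718/2340.7718 = 0.5885; cost = 7.1246%.
Preferred: weight = 340.3/2340.7718 = 0.1454; cost = 6.8896%.
Senior notes: weight = 623/2340.7718 = 0.2662; after-tax cost = 8% × (1 − 26.5%) = 5.8800%.
WACC = 0.5885 × 7.1246% + 0.1454 × 6.8896% + 0.2662 × 5.8800% = 6.7592%.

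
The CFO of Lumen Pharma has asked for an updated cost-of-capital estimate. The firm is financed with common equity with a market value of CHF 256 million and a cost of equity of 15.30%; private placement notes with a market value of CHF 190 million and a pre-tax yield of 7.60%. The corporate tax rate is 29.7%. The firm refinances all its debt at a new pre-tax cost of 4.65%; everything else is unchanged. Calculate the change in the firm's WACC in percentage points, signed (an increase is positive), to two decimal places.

-0.88 pp

Current WACC:
Total capital V = 256 + 190 = 446.
Equity: weight = 256/446 = 0.5740; cost = 15.3%.
Private placement notes: weight = 190/446 = 0.4260; after-tax cost = 7.6% × (1 − 29.7%) = 5.3428%.
WACC = 0.5740 × 15.3000% + 0.4260 × 5.3428% = 11.0581%.
After the change:
Total capital V = 256 + 190 = 446.
Equity: weight = 256/446 = 0.5740; cost = 15.3%.
Private placement notes: weight = 190/446 = 0.4260; after-tax cost = 4.65% × (1 − 29.7%) = 3.2690%.
WACC = 0.5740 × 15.3000% + 0.4260 × 3.2690% = 10.1747%.
Change in WACC = 10.1747% − 11.0581% = -0.8835 pp.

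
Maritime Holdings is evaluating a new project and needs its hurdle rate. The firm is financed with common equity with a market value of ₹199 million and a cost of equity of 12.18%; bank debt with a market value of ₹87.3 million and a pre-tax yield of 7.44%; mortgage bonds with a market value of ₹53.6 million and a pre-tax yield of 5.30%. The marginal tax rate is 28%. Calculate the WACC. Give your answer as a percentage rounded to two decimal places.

Total capital V = 199 + 87.3 + 53.6 = 339.9.
Equity: weight = 199/339.9 = 0.5855; cost = 12.18%.
Bank debt: weight = 87.3/339.9 = 0.2568; after-tax cost = 7.44% × (1 − 28%) = 5.3568%.
Mortgage bonds: weight = 53.6/339.9 = 0.1577; after-tax cost = 5.3% × (1 − 28%) = 3.8160%.
WACC = 0.5855 × 12.1800% + 0.2568 × 5.3568% + 0.1577 × 3.8160% = 9.1086%.

9.11%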